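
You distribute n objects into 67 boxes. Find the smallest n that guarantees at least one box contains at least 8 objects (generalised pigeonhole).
n = (8 − 1)·67 + 1 = 470

By the generalised pigeonhole principle, to guarantee some box contains ≥ r objects we need more than (r − 1) · k objects total. Threshold: n = (r − 1) · k + 1. With r = 8 and k = 67: n = 7 · 67 + 1 = 469 + 1 = 470. For n = 469 = 7 · 67, we can put exactly 7 objects in every box, avoiding 8 in any single one — so 470 is tight.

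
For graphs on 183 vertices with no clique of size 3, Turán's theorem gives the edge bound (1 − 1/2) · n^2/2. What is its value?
Turán density bound = (1/2) · 183^2/2 = 33489/4 ≈ 8372.25

Turán's theorem: ex(n, K_{r+1}) is achieved by the complete r-partite Turán graph T(n, r) with parts as balanced as possible, and is at most (1 − 1/r) · n^2/2. For r = 2, n = 183: the density bound is (1/2) · 33489/2 = 33489/4 ≈ 8372.25. The integer-valued extremum is e(T(183, 2)) = 8372, which is strictly less than the density bound 33489/4 since 2 ∤ 183 (the parts of T(183, 2) cannot all be equal).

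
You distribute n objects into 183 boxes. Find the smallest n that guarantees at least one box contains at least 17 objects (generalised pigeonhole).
n = (17 − 1)·183 + 1 = 2929

By the generalised pigeonhole principle, to guarantee some box contains ≥ r objects we need more than (r − 1) · k objects total. Threshold: n = (r − 1) · k + 1. With r = 17 and k = 183: n = 16 · 183 + 1 = 2928 + 1 = 2929. For n = 2928 = 16 · 183, we can put exactly 16 objects in every box, avoiding 17 in any single one — so 2929 is tight.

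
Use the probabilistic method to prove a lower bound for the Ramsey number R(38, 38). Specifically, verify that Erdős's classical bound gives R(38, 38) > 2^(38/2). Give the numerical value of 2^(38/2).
2^(38/2) = 524288; so R(38, 38) > 524288

Colour each edge of K_n uniformly at random with red/blue. The expected number of monochromatic K_38 is C(n, 38) · 2 · 2^(−C(38,2)). If C(n, 38) · 2^(1 − C(38,2)) < 1, then with positive probability no monochromatic K_38 exists, so R(38, 38) > n. The standard estimate C(n, 38) ≤ n^38/38! shows this inequality holds whenever n ≤ 2^(38/2) (since 38! · 2^(C(38,2) − 1) > 2^(38^2/2) ≥ n^38). Hence R(38, 38) > 2^(38/2) = 524288.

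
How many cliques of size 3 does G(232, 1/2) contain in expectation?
E[# K_3] = C(232, 3) · (1/2)^C(3, 2) = 2054360 / 2^3 = 256795

For each 3-subset S of vertices (there are C(232, 3) = 2054360 such S), let X_S = 1 if S induces a K_3 (all C(3, 2) = 3 edges present). Then P(X_S = 1) = (1/2)^3 = 1/8. By linearity of expectation, E[# K_3] = C(232, 3) · (1/2)^3 = 2054360 / 8 = 256795.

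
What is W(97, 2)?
W(97, 2) = 97 + 1 = 98

A 2-term AP is any pair of integers, so a monochromatic 2-AP exists iff some colour is used at least twice. With 97 colours, the colouring i ↦ i on {1, ..., 97} uses each colour once, avoiding any monochromatic pair, so W(97, 2) > 97. For {1, ..., 98}, pigeonhole forces two integers of the same colour, which form a monochromatic 2-AP. Hence W(97, 2) = 98.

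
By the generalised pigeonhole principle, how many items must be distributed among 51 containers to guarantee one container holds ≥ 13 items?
n = (13 − 1)·51 + 1 = 613

By the generalised pigeonhole principle, to guarantee some box contains ≥ r objects we need more than (r − 1) · k objects total. Threshold: n = (r − 1) · k + 1. With r = 13 and k = 51: n = 12 · 51 + 1 = 612 + 1 = 613. For n = 612 = 12 · 51, we can put exactly 12 objects in every box, avoiding 13 in any single one — so 613 is tight.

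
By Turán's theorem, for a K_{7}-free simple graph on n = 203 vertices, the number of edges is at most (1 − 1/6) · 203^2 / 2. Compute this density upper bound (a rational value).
Turán density bound = (5/6) · 203^2/2 = 206045/12 ≈ 17170.4167

Turán's theorem: ex(n, K_{r+1}) is achieved by the complete r-partite Turán graph T(n, r) with parts as balanced as possible, and is at most (1 − 1/r) · n^2/2. For r = 6, n = 203: the density bound is (5/6) · 41209/2 = 206045/12 ≈ 17170.4167. The integer-valued extremum is e(T(203, 6)) = 17170, which is strictly less than the density bound 206045/12 since 6 ∤ 203 (the parts of T(203, 6) cannot all be equal).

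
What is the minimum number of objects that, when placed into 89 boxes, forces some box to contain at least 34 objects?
n = (34 − 1)·89 + 1 = 2938

By the generalised pigeonhole principle, to guarantee some box contains ≥ r objects we need more than (r − 1) · k objects total. Threshold: n = (r − 1) · k + 1. With r = 34 and k = 89: n = 33 · 89 + 1 = 2937 + 1 = 2938. For n = 2937 = 33 · 89, we can put exactly 33 objects in every box, avoiding 34 in any single one — so 2938 is tight.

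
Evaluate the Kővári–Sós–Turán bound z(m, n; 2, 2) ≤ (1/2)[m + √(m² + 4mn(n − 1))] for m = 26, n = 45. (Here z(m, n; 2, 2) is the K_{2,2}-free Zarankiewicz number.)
z(26, 45; 2, 2) ≤ (1/2)[26 + √(26² + 4·26·45·44)] = (1/2)[26 + √206596] = 240.2642

Kővári–Sós–Turán: let r_1, ..., r_26 be the row sums and z = Σ r_i the total number of 1s. Each pair of columns can share at most one row with both entries 1 (else a 2×2 all-ones block appears), so Σ_i C(r_i, 2) ≤ C(45, 2) = 990. By convexity Σ_i C(r_i, 2) ≥ 26·C(z/26, 2) = z(z − 26)/(2·26), giving z² − 26z − 26·45·44 ≤ 0 and hence z ≤ (1/2)[26 + √(676 + 4·51480)] = (1/2)[26 + √206596] ≈ (1/2)(26 + 454.5283) = 240.2642.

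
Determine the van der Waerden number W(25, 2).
W(25, 2) = 25 + 1 = 26

A 2-term AP is any pair of integers, so a monochromatic 2-AP exists iff some colour is used at least twice. With 25 colours, the colouring i ↦ i on {1, ..., 25} uses each colour once, avoiding any monochromatic pair, so W(25, 2) > 25. For {1, ..., 26}, pigeonhole forces two integers of the same colour, which form a monochromatic 2-AP. Hence W(25, 2) = 26.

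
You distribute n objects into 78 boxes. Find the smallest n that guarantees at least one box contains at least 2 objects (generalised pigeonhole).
n = (2 − 1)·78 + 1 = 79

By the generalised pigeonhole principle, to guarantee some box contains ≥ r objects we need more than (r − 1) · k objects total. Threshold: n = (r − 1) · k + 1. With r = 2 and k = 78: n = 1 · 78 + 1 = 78 + 1 = 79. For n = 78 = 1 · 78, we can put exactly 1 objects in every box, avoiding 2 in any single one — so 79 is tight.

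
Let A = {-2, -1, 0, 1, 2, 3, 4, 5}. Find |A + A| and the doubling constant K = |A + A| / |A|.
K = |A + A| / |A| = 15/8

Enumerate A + A = {a + b : a, b ∈ A}. With |A| = 8, there are |A|^2 = 64 ordered sum pairs; collecting distinct values, A + A = {-4, -3, -2, -1, 0, 1, 2, 3, 4, 5, 6, 7, 8, 9, 10}, so |A + A| = 15. Thus K = 15/8. Here |A + A| = 2|A| − 1 = 15, the minimum possible — so K = 15/8 is minimal, which holds iff A is an arithmetic progression.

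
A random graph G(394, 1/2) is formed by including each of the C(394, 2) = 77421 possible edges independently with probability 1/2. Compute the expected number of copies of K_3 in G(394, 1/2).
E[# K_3] = C(394, 3) · (1/2)^C(3, 2) = 10116344 / 2^3 = 1264543

For each 3-subset S of vertices (there are C(394, 3) = 10116344 such S), let X_S = 1 if S induces a K_3 (all C(3, 2) = 3 edges present). Then P(X_S = 1) = (1/2)^3 = 1/8. By linearity of expectation, E[# K_3] = C(394, 3) · (1/2)^3 = 10116344 / 8 = 1264543.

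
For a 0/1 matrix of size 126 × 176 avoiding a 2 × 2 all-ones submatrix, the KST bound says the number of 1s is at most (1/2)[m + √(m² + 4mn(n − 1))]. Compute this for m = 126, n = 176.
z(126, 176; 2, 2) ≤ (1/2)[126 + √(126² + 4·126·176·175)] = (1/2)[126 + √15539076] = 2033.9817

Kővári–Sós–Turán: let r_1, ..., r_126 be the row sums and z = Σ r_i the total number of 1s. Each pair of columns can share at most one row with both entries 1 (else a 2×2 all-ones block appears), so Σ_i C(r_i, 2) ≤ C(176, 2) = 15400. By convexity Σ_i C(r_i, 2) ≥ 126·C(z/126, 2) = z(z − 126)/(2·126), giving z² − 126z − 126·176·175 ≤ 0 and hence z ≤ (1/2)[126 + √(15876 + 4·3880800)] = (1/2)[126 + √15539076] ≈ (1/2)(126 + 3941.9635) = 2033.9817.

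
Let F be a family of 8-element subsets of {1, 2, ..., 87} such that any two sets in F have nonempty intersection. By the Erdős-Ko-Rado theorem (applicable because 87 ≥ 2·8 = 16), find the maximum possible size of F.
max |F| = C(86, 7) = 5373200880

Erdős-Ko-Rado (1961): when n ≥ 2k, max |F| = C(n−1, k−1). The bound is attained by the star {A : i ∈ A} for any fixed i ∈ [n]. Here C(87−1, 8−1) = C(86, 7) = 5373200880.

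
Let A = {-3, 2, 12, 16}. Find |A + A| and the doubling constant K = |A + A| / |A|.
K = |A + A| / |A| = 10/4 = 5/2

Enumerate A + A = {a + b : a, b ∈ A}. With |A| = 4, there are |A|^2 = 16 ordered sum pairs; collecting distinct values, A + A = {-6, -1, 4, 9, 13, 14, 18, 24, 28, 32}, so |A + A| = 10. Thus K = 10/4 = 5/2. For comparison, the minimum possible |A + A| over all 4-element sets is 2·4 − 1 = 7 (so min K = 7/4), attained only by arithmetic progressions.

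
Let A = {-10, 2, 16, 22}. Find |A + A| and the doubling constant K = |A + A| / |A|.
K = |A + A| / |A| = 10/4 = 5/2

Enumerate A + A = {a + b : a, b ∈ A}. With |A| = 4, there are |A|^2 = 16 ordered sum pairs; collecting distinct values, A + A = {-20, -8, 4, 6, 12, 18, 24, 32, 38, 44}, so |A + A| = 10. Thus K = 10/4 = 5/2. For comparison, the minimum possible |A + A| over all 4-element sets is 2·4 − 1 = 7 (so min K = 7/4), attained only by arithmetic progressions.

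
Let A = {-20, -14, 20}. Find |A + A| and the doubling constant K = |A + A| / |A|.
K = |A + A| / |A| = 6/3 = 2

Enumerate A + A = {a + b : a, b ∈ A}. With |A| = 3, there are |A|^2 = 9 ordered sum pairs; collecting distinct values, A + A = {-40, -34, -28, 0, 6, 40}, so |A + A| = 6. Thus K = 6/3 = 2. For comparison, the minimum possible |A + A| over all 3-element sets is 2·3 − 1 = 5 (so min K = 5/3), attained only by arithmetic progressions.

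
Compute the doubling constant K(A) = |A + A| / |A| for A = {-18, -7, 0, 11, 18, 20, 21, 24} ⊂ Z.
K = |A + A| / |A| = 32/8 = 4

Enumerate A + A = {a + b : a, b ∈ A}. With |A| = 8, there are |A|^2 = 64 ordered sum pairs; collecting distinct values, A + A = {-36, -25, -18, -14, -7, 0, 2, 3, 4, 6, 11, 13, 14, 17, 18, 20, 21, 22, 24, 29, 31, 32, 35, 36, 38, 39, 40, 41, 42, 44, 45, 48}, so |A + A| = 32. Thus K = 32/8 = 4. For comparison, the minimum possible |A + A| over all 8-element sets is 2·8 − 1 = 15 (so min K = 15/8), attained only by arithmetic progressions.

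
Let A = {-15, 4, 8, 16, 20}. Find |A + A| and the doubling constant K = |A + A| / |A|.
K = |A + A| / |A| = 14/5

Enumerate A + A = {a + b : a, b ∈ A}. With |A| = 5, there are |A|^2 = 25 ordered sum pairs; collecting distinct values, A + A = {-30, -11, -7, 1, 5, 8, 12, 16, 20, 24, 28, 32, 36, 40}, so |A + A| = 14. Thus K = 14/5. For comparison, the minimum possible |A + A| over all 5-element sets is 2·5 − 1 = 9 (so min K = 9/5), attained only by arithmetic progressions.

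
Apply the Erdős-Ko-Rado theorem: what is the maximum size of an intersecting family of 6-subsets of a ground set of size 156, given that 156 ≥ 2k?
max |F| = C(155, 5) = 698526906

Erdős-Ko-Rado (1961): when n ≥ 2k, max |F| = C(n−1, k−1). The bound is attained by the star {A : i ∈ A} for any fixed i ∈ [n]. Here C(156−1, 6−1) = C(155, 5) = 698526906.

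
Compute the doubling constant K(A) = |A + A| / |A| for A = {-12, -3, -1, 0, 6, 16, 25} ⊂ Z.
K = |A + A| / |A| = 25/7

Enumerate A + A = {a + b : a, b ∈ A}. With |A| = 7, there are |A|^2 = 49 ordered sum pairs; collecting distinct values, A + A = {-24, -15, -13, -12, -6, -4, -3, -2, -1, 0, 3, 4, 5, 6, 12, 13, 15, 16, 22, 24, 25, 31, 32, 41, 50}, so |A + A| = 25. Thus K = 25/7. For comparison, the minimum possible |A + A| over all 7-element sets is 2·7 − 1 = 13 (so min K = 13/7), attained only by arithmetic progressions.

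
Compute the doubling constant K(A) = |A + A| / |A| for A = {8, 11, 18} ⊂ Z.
K = |A + A| / |A| = 6/3 = 2

Enumerate A + A = {a + b : a, b ∈ A}. With |A| = 3, there are |A|^2 = 9 ordered sum pairs; collecting distinct values, A + A = {16, 19, 22, 26, 29, 36}, so |A + A| = 6. Thus K = 6/3 = 2. For comparison, the minimum possible |A + A| over all 3-element sets is 2·3 − 1 = 5 (so min K = 5/3), attained only by arithmetic progressions.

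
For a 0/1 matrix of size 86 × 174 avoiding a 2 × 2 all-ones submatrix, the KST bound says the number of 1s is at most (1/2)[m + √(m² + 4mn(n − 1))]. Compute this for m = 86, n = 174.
z(86, 174; 2, 2) ≤ (1/2)[86 + √(86² + 4·86·174·173)] = (1/2)[86 + √10362484] = 1652.5406

Kővári–Sós–Turán: let r_1, ..., r_86 be the row sums and z = Σ r_i the total number of 1s. Each pair of columns can share at most one row with both entries 1 (else a 2×2 all-ones block appears), so Σ_i C(r_i, 2) ≤ C(174, 2) = 15051. By convexity Σ_i C(r_i, 2) ≥ 86·C(z/86, 2) = z(z − 86)/(2·86), giving z² − 86z − 86·174·173 ≤ 0 and hence z ≤ (1/2)[86 + √(7396 + 4·2588772)] = (1/2)[86 + √10362484] ≈ (1/2)(86 + 3219.0812) = 1652.5406.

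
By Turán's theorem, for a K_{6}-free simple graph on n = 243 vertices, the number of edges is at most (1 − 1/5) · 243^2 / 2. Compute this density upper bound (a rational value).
Turán density bound = (4/5) · 243^2/2 = 118098/5 ≈ 23619.6

Turán's theorem: ex(n, K_{r+1}) is achieved by the complete r-partite Turán graph T(n, r) with parts as balanced as possible, and is at most (1 − 1/r) · n^2/2. For r = 5, n = 243: the density bound is (4/5) · 59049/2 = 118098/5 ≈ 23619.6. The integer-valued extremum is e(T(243, 5)) = 23619, which is strictly less than the density bound 118098/5 since 5 ∤ 243 (the parts of T(243, 5) cannot all be equal).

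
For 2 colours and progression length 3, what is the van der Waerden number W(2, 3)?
W(2, 3) = 9

Lower bound: the 2-colouring RRBBRRBB of {1, ..., 8} (R at positions {1, 2, 5, 6}, B at {3, 4, 7, 8}) contains no monochromatic 3-term AP, so W(2, 3) > 8. Upper bound: a case analysis on any 2-colouring of {1, ..., 9} forces such an AP. Hence W(2, 3) = 9.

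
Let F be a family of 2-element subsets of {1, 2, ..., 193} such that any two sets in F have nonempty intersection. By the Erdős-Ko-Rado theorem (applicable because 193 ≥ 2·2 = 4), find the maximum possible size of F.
max |F| = C(192, 1) = 192

The Erdős-Ko-Rado theorem states: for n ≥ 2k, an intersecting family of k-subsets of an n-element set has size at most C(n − 1, k − 1), with equality for 'star' families {A ⊆ [n] : |A| = k, i ∈ A} (fix an element i). For n = 193, k = 2: C(192, 1) = 192.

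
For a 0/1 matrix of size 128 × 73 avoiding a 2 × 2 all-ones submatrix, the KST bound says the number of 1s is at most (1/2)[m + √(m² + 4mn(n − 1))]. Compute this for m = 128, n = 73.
z(128, 73; 2, 2) ≤ (1/2)[128 + √(128² + 4·128·73·72)] = (1/2)[128 + √2707456] = 886.7174

Kővári–Sós–Turán: let r_1, ..., r_128 be the row sums and z = Σ r_i the total number of 1s. Each pair of columns can share at most one row with both entries 1 (else a 2×2 all-ones block appears), so Σ_i C(r_i, 2) ≤ C(73, 2) = 2628. By convexity Σ_i C(r_i, 2) ≥ 128·C(z/128, 2) = z(z − 128)/(2·128), giving z² − 128z − 128·73·72 ≤ 0 and hence z ≤ (1/2)[128 + √(16384 + 4·672768)] = (1/2)[128 + √2707456] ≈ (1/2)(128 + 1645.4349) = 886.7174.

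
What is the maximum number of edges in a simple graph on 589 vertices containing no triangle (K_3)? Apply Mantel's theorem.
ex(589, K_3) = ⌊589^2/4⌋ = 86730

Mantel (1907): a triangle-free graph on n vertices has at most ⌊n^2/4⌋ edges, with equality for the complete bipartite graph K_{⌊n/2⌋, ⌈n/2⌉}. For n = 589: ⌊589^2/4⌋ = ⌊346921/4⌋ = 86730. The extremal graph is K_{294, 295}, which has 294·295 = 86730 edges.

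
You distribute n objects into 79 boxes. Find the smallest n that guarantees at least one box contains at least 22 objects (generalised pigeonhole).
n = (22 − 1)·79 + 1 = 1660

By the generalised pigeonhole principle, to guarantee some box contains ≥ r objects we need more than (r − 1) · k objects total. Threshold: n = (r − 1) · k + 1. With r = 22 and k = 79: n = 21 · 79 + 1 = 1659 + 1 = 1660. For n = 1659 = 21 · 79, we can put exactly 21 objects in every box, avoiding 22 in any single one — so 1660 is tight.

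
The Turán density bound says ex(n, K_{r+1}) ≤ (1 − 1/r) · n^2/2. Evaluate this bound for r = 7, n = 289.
Turán density bound = (6/7) · 289^2/2 = 250563/7 ≈ 35794.7143

Turán's theorem: ex(n, K_{r+1}) is achieved by the complete r-partite Turán graph T(n, r) with parts as balanced as possible, and is at most (1 − 1/r) · n^2/2. For r = 7, n = 289: the density bound is (6/7) · 83521/2 = 250563/7 ≈ 35794.7143. The integer-valued extremum is e(T(289, 7)) = 35794, which is strictly less than the density bound 250563/7 since 7 ∤ 289 (the parts of T(289, 7) cannot all be equal).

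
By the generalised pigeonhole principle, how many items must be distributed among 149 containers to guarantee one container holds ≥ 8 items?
n = (8 − 1)·149 + 1 = 1044

By the generalised pigeonhole principle, to guarantee some box contains ≥ r objects we need more than (r − 1) · k objects total. Threshold: n = (r − 1) · k + 1. With r = 8 and k = 149: n = 7 · 149 + 1 = 1043 + 1 = 1044. For n = 1043 = 7 · 149, we can put exactly 7 objects in every box, avoiding 8 in any single one — so 1044 is tight.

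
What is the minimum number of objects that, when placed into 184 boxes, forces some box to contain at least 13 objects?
n = (13 − 1)·184 + 1 = 2209

By the generalised pigeonhole principle, to guarantee some box contains ≥ r objects we need more than (r − 1) · k objects total. Threshold: n = (r − 1) · k + 1. With r = 13 and k = 184: n = 12 · 184 + 1 = 2208 + 1 = 2209. For n = 2208 = 12 · 184, we can put exactly 12 objects in every box, avoiding 13 in any single one — so 2209 is tight.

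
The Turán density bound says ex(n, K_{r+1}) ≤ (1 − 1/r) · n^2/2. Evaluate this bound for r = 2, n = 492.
Turán density bound = (1/2) · 492^2/2 = 60516

Turán's theorem: ex(n, K_{r+1}) is achieved by the complete r-partite Turán graph T(n, r) with parts as balanced as possible, and is at most (1 − 1/r) · n^2/2. For r = 2, n = 492: the density bound is (1/2) · 242064/2 = 60516. Since 2 ∣ 492, the Turán graph T(492, 2) has parts of equal size 246, and its edge count e(T(492, 2)) = 60516 attains the density bound exactly.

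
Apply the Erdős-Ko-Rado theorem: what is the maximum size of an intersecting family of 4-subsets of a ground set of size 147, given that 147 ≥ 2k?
max |F| = C(146, 3) = 508080

The Erdős-Ko-Rado theorem states: for n ≥ 2k, an intersecting family of k-subsets of an n-element set has size at most C(n − 1, k − 1), with equality for 'star' families {A ⊆ [n] : |A| = k, i ∈ A} (fix an element i). For n = 147, k = 4: C(146, 3) = 508080.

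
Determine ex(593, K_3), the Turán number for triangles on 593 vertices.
ex(593, K_3) = ⌊593^2/4⌋ = 87912

Mantel (1907): a triangle-free graph on n vertices has at most ⌊n^2/4⌋ edges, with equality for the complete bipartite graph K_{⌊n/2⌋, ⌈n/2⌉}. For n = 593: ⌊593^2/4⌋ = ⌊351649/4⌋ = 87912. The extremal graph is K_{296, 297}, which has 296·297 = 87912 edges.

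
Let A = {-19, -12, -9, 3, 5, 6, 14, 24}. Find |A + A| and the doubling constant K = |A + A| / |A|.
K = |A + A| / |A| = 33/8

Enumerate A + A = {a + b : a, b ∈ A}. With |A| = 8, there are |A|^2 = 64 ordered sum pairs; collecting distinct values, A + A = {-38, -31, -28, -24, -21, -18, -16, -14, -13, -9, -7, -6, -5, -4, -3, 2, 5, 6, 8, 9, 10, 11, 12, 15, 17, 19, 20, 27, 28, 29, 30, 38, 48}, so |A + A| = 33. Thus K = 33/8. For comparison, the minimum possible |A + A| over all 8-element sets is 2·8 − 1 = 15 (so min K = 15/8), attained only by arithmetic progressions.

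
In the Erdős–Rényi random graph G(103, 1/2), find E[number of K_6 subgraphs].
E[# K_6] = C(103, 6) · (1/2)^C(6, 2) = 1429840335 / 2^15 ≈ 43635.264130

For each 6-subset S of vertices (there are C(103, 6) = 1429840335 such S), let X_S = 1 if S induces a K_6 (all C(6, 2) = 15 edges present). Then P(X_S = 1) = (1/2)^15 = 1/32768. By linearity of expectation, E[# K_6] = C(103, 6) · (1/2)^15 = 1429840335 / 32768 ≈ 43635.264130.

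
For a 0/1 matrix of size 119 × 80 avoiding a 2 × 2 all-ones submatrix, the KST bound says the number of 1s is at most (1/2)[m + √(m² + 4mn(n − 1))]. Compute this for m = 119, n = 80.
z(119, 80; 2, 2) ≤ (1/2)[119 + √(119² + 4·119·80·79)] = (1/2)[119 + √3022481] = 928.7642

Kővári–Sós–Turán: let r_1, ..., r_119 be the row sums and z = Σ r_i the total number of 1s. Each pair of columns can share at most one row with both entries 1 (else a 2×2 all-ones block appears), so Σ_i C(r_i, 2) ≤ C(80, 2) = 3160. By convexity Σ_i C(r_i, 2) ≥ 119·C(z/119, 2) = z(z − 119)/(2·119), giving z² − 119z − 119·80·79 ≤ 0 and hence z ≤ (1/2)[119 + √(14161 + 4·752080)] = (1/2)[119 + √3022481] ≈ (1/2)(119 + 1738.5284) = 928.7642.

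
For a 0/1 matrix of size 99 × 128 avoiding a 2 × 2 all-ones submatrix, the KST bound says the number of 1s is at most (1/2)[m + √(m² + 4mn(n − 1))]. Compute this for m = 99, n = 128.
z(99, 128; 2, 2) ≤ (1/2)[99 + √(99² + 4·99·128·127)] = (1/2)[99 + √6447177] = 1319.0646

Kővári–Sós–Turán: let r_1, ..., r_99 be the row sums and z = Σ r_i the total number of 1s. Each pair of columns can share at most one row with both entries 1 (else a 2×2 all-ones block appears), so Σ_i C(r_i, 2) ≤ C(128, 2) = 8128. By convexity Σ_i C(r_i, 2) ≥ 99·C(z/99, 2) = z(z − 99)/(2·99), giving z² − 99z − 99·128·127 ≤ 0 and hence z ≤ (1/2)[99 + √(9801 + 4·1609344)] = (1/2)[99 + √6447177] ≈ (1/2)(99 + 2539.1292) = 1319.0646.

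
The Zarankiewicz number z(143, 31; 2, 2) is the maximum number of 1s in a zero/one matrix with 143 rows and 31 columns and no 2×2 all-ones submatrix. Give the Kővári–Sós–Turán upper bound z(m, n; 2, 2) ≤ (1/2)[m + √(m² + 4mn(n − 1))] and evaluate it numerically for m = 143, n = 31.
z(143, 31; 2, 2) ≤ (1/2)[143 + √(143² + 4·143·31·30)] = (1/2)[143 + √552409] = 443.1211

Kővári–Sós–Turán: let r_1, ..., r_143 be the row sums and z = Σ r_i the total number of 1s. Each pair of columns can share at most one row with both entries 1 (else a 2×2 all-ones block appears), so Σ_i C(r_i, 2) ≤ C(31, 2) = 465. By convexity Σ_i C(r_i, 2) ≥ 143·C(z/143, 2) = z(z − 143)/(2·143), giving z² − 143z − 143·31·30 ≤ 0 and hence z ≤ (1/2)[143 + √(20449 + 4·132990)] = (1/2)[143 + √552409] ≈ (1/2)(143 + 743.2422) = 443.1211.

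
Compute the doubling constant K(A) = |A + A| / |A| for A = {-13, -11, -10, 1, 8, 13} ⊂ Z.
K = |A + A| / |A| = 20/6 = 10/3

Enumerate A + A = {a + b : a, b ∈ A}. With |A| = 6, there are |A|^2 = 36 ordered sum pairs; collecting distinct values, A + A = {-26, -24, -23, -22, -21, -20, -12, -10, -9, -5, -3, -2, 0, 2, 3, 9, 14, 16, 21, 26}, so |A + A| = 20. Thus K = 20/6 = 10/3. For comparison, the minimum possible |A + A| over all 6-element sets is 2·6 − 1 = 11 (so min K = 11/6), attained only by arithmetic progressions.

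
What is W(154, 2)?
W(154, 2) = 154 + 1 = 155

A 2-term AP is any pair of integers, so a monochromatic 2-AP exists iff some colour is used at least twice. With 154 colours, the colouring i ↦ i on {1, ..., 154} uses each colour once, avoiding any monochromatic pair, so W(154, 2) > 154. For {1, ..., 155}, pigeonhole forces two integers of the same colour, which form a monochromatic 2-AP. Hence W(154, 2) = 155.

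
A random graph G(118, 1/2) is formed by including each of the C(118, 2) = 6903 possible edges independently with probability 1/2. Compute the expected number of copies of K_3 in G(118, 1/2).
E[# K_3] = C(118, 3) · (1/2)^C(3, 2) = 266916 / 2^3 = 66729/2 = 33364.5

For each 3-subset S of vertices (there are C(118, 3) = 266916 such S), let X_S = 1 if S induces a K_3 (all C(3, 2) = 3 edges present). Then P(X_S = 1) = (1/2)^3 = 1/8. By linearity of expectation, E[# K_3] = C(118, 3) · (1/2)^3 = 266916 / 8 = 66729/2 = 33364.5.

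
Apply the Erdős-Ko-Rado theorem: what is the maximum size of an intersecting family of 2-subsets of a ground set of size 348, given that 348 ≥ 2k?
max |F| = C(347, 1) = 347

The Erdős-Ko-Rado theorem states: for n ≥ 2k, an intersecting family of k-subsets of an n-element set has size at most C(n − 1, k − 1), with equality for 'star' families {A ⊆ [n] : |A| = k, i ∈ A} (fix an element i). For n = 348, k = 2: C(347, 1) = 347.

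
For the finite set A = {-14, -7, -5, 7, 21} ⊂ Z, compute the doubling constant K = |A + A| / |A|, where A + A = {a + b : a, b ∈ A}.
K = |A + A| / |A| = 14/5

Enumerate A + A = {a + b : a, b ∈ A}. With |A| = 5, there are |A|^2 = 25 ordered sum pairs; collecting distinct values, A + A = {-28, -21, -19, -14, -12, -10, -7, 0, 2, 7, 14, 16, 28, 42}, so |A + A| = 14. Thus K = 14/5. For comparison, the minimum possible |A + A| over all 5-element sets is 2·5 − 1 = 9 (so min K = 9/5), attained only by arithmetic progressions.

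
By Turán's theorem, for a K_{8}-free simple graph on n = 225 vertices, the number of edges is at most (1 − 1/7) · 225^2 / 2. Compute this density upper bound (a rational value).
Turán density bound = (6/7) · 225^2/2 = 151875/7 ≈ 21696.4286

Turán's theorem: ex(n, K_{r+1}) is achieved by the complete r-partite Turán graph T(n, r) with parts as balanced as possible, and is at most (1 − 1/r) · n^2/2. For r = 7, n = 225: the density bound is (6/7) · 50625/2 = 151875/7 ≈ 21696.4286. The integer-valued extremum is e(T(225, 7)) = 21696, which is strictly less than the density bound 151875/7 since 7 ∤ 225 (the parts of T(225, 7) cannot all be equal).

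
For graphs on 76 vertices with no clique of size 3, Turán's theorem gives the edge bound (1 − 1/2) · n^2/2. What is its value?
Turán density bound = (1/2) · 76^2/2 = 1444

Turán's theorem: ex(n, K_{r+1}) is achieved by the complete r-partite Turán graph T(n, r) with parts as balanced as possible, and is at most (1 − 1/r) · n^2/2. For r = 2, n = 76: the density bound is (1/2) · 5776/2 = 1444. Since 2 ∣ 76, the Turán graph T(76, 2) has parts of equal size 38, and its edge count e(T(76, 2)) = 1444 attains the density bound exactly.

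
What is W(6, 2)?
W(6, 2) = 6 + 1 = 7

A 2-term AP is any pair of integers, so a monochromatic 2-AP exists iff some colour is used at least twice. With 6 colours, the colouring i ↦ i on {1, ..., 6} uses each colour once, avoiding any monochromatic pair, so W(6, 2) > 6. For {1, ..., 7}, pigeonhole forces two integers of the same colour, which form a monochromatic 2-AP. Hence W(6, 2) = 7.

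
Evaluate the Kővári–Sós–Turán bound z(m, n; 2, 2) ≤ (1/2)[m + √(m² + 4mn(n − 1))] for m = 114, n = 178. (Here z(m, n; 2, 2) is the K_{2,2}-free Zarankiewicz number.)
z(114, 178; 2, 2) ≤ (1/2)[114 + √(114² + 4·114·178·177)] = (1/2)[114 + √14379732] = 1953.0309

Kővári–Sós–Turán: let r_1, ..., r_114 be the row sums and z = Σ r_i the total number of 1s. Each pair of columns can share at most one row with both entries 1 (else a 2×2 all-ones block appears), so Σ_i C(r_i, 2) ≤ C(178, 2) = 15753. By convexity Σ_i C(r_i, 2) ≥ 114·C(z/114, 2) = z(z − 114)/(2·114), giving z² − 114z − 114·178·177 ≤ 0 and hence z ≤ (1/2)[114 + √(12996 + 4·3591684)] = (1/2)[114 + √14379732] ≈ (1/2)(114 + 3792.0617) = 1953.0309.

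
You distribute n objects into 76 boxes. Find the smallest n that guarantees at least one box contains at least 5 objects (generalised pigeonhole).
n = (5 − 1)·76 + 1 = 305

By the generalised pigeonhole principle, to guarantee some box contains ≥ r objects we need more than (r − 1) · k objects total. Threshold: n = (r − 1) · k + 1. With r = 5 and k = 76: n = 4 · 76 + 1 = 304 + 1 = 305. For n = 304 = 4 · 76, we can put exactly 4 objects in every box, avoiding 5 in any single one — so 305 is tight.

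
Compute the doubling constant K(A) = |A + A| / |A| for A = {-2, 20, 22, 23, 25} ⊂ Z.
K = |A + A| / |A| = 14/5

Enumerate A + A = {a + b : a, b ∈ A}. With |A| = 5, there are |A|^2 = 25 ordered sum pairs; collecting distinct values, A + A = {-4, 18, 20, 21, 23, 40, 42, 43, 44, 45, 46, 47, 48, 50}, so |A + A| = 14. Thus K = 14/5. For comparison, the minimum possible |A + A| over all 5-element sets is 2·5 − 1 = 9 (so min K = 9/5), attained only by arithmetic progressions.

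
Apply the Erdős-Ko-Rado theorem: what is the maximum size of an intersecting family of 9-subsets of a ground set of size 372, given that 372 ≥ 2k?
max |F| = C(371, 8) = 8250318085936290

Erdős-Ko-Rado (1961): when n ≥ 2k, max |F| = C(n−1, k−1). The bound is attained by the star {A : i ∈ A} for any fixed i ∈ [n]. Here C(372−1, 9−1) = C(371, 8) = 8250318085936290.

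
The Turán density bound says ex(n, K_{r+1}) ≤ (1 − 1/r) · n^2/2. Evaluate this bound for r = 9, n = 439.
Turán density bound = (8/9) · 439^2/2 = 770884/9 ≈ 85653.7778

Turán's theorem: ex(n, K_{r+1}) is achieved by the complete r-partite Turán graph T(n, r) with parts as balanced as possible, and is at most (1 − 1/r) · n^2/2. For r = 9, n = 439: the density bound is (8/9) · 192721/2 = 770884/9 ≈ 85653.7778. The integer-valued extremum is e(T(439, 9)) = 85653, which is strictly less than the density bound 770884/9 since 9 ∤ 439 (the parts of T(439, 9) cannot all be equal).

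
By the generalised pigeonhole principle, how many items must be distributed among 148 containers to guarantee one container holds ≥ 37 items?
n = (37 − 1)·148 + 1 = 5329

By the generalised pigeonhole principle, to guarantee some box contains ≥ r objects we need more than (r − 1) · k objects total. Threshold: n = (r − 1) · k + 1. With r = 37 and k = 148: n = 36 · 148 + 1 = 5328 + 1 = 5329. For n = 5328 = 36 · 148, we can put exactly 36 objects in every box, avoiding 37 in any single one — so 5329 is tight.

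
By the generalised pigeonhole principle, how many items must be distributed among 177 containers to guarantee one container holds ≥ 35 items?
n = (35 − 1)·177 + 1 = 6019

By the generalised pigeonhole principle, to guarantee some box contains ≥ r objects we need more than (r − 1) · k objects total. Threshold: n = (r − 1) · k + 1. With r = 35 and k = 177: n = 34 · 177 + 1 = 6018 + 1 = 6019. For n = 6018 = 34 · 177, we can put exactly 34 objects in every box, avoiding 35 in any single one — so 6019 is tight.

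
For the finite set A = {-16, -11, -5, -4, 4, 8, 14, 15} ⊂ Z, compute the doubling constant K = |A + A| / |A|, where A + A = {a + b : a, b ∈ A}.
K = |A + A| / |A| = 31/8

Enumerate A + A = {a + b : a, b ∈ A}. With |A| = 8, there are |A|^2 = 64 ordered sum pairs; collecting distinct values, A + A = {-32, -27, -22, -21, -20, -16, -15, -12, -10, -9, -8, -7, -3, -2, -1, 0, 3, 4, 8, 9, 10, 11, 12, 16, 18, 19, 22, 23, 28, 29, 30}, so |A + A| = 31. Thus K = 31/8. For comparison, the minimum possible |A + A| over all 8-element sets is 2·8 − 1 = 15 (so min K = 15/8), attained only by arithmetic progressions.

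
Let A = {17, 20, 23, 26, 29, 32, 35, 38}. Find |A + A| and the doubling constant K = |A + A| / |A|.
K = |A + A| / |A| = 15/8

Enumerate A + A = {a + b : a, b ∈ A}. With |A| = 8, there are |A|^2 = 64 ordered sum pairs; collecting distinct values, A + A = {34, 37, 40, 43, 46, 49, 52, 55, 58, 61, 64, 67, 70, 73, 76}, so |A + A| = 15. Thus K = 15/8. Here |A + A| = 2|A| − 1 = 15, the minimum possible — so K = 15/8 is minimal, which holds iff A is an arithmetic progression.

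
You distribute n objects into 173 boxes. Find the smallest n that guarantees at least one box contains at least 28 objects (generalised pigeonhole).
n = (28 − 1)·173 + 1 = 4672

By the generalised pigeonhole principle, to guarantee some box contains ≥ r objects we need more than (r − 1) · k objects total. Threshold: n = (r − 1) · k + 1. With r = 28 and k = 173: n = 27 · 173 + 1 = 4671 + 1 = 4672. For n = 4671 = 27 · 173, we can put exactly 27 objects in every box, avoiding 28 in any single one — so 4672 is tight.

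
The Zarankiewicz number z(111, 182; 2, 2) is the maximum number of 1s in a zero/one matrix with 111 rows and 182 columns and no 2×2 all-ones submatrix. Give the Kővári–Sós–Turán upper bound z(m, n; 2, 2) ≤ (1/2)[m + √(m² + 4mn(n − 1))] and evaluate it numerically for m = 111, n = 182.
z(111, 182; 2, 2) ≤ (1/2)[111 + √(111² + 4·111·182·181)] = (1/2)[111 + √14638569] = 1968.5191

Kővári–Sós–Turán: let r_1, ..., r_111 be the row sums and z = Σ r_i the total number of 1s. Each pair of columns can share at most one row with both entries 1 (else a 2×2 all-ones block appears), so Σ_i C(r_i, 2) ≤ C(182, 2) = 16471. By convexity Σ_i C(r_i, 2) ≥ 111·C(z/111, 2) = z(z − 111)/(2·111), giving z² − 111z − 111·182·181 ≤ 0 and hence z ≤ (1/2)[111 + √(12321 + 4·3656562)] = (1/2)[111 + √14638569] ≈ (1/2)(111 + 3826.0383) = 1968.5191.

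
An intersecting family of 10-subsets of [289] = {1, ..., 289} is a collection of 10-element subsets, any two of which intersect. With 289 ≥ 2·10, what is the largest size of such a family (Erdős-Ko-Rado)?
max |F| = C(288, 9) = 33108574303444640

The Erdős-Ko-Rado theorem states: for n ≥ 2k, an intersecting family of k-subsets of an n-element set has size at most C(n − 1, k − 1), with equality for 'star' families {A ⊆ [n] : |A| = k, i ∈ A} (fix an element i). For n = 289, k = 10: C(288, 9) = 33108574303444640.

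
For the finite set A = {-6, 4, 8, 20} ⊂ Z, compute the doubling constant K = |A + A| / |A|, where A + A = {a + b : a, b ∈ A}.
K = |A + A| / |A| = 10/4 = 5/2

Enumerate A + A = {a + b : a, b ∈ A}. With |A| = 4, there are |A|^2 = 16 ordered sum pairs; collecting distinct values, A + A = {-12, -2, 2, 8, 12, 14, 16, 24, 28, 40}, so |A + A| = 10. Thus K = 10/4 = 5/2. For comparison, the minimum possible |A + A| over all 4-element sets is 2·4 − 1 = 7 (so min K = 7/4), attained only by arithmetic progressions.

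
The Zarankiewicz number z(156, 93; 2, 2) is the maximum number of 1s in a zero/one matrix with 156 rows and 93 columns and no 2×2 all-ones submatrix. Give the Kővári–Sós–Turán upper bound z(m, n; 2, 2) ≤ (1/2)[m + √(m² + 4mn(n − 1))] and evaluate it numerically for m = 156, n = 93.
z(156, 93; 2, 2) ≤ (1/2)[156 + √(156² + 4·156·93·92)] = (1/2)[156 + √5363280] = 1235.9378

Kővári–Sós–Turán: let r_1, ..., r_156 be the row sums and z = Σ r_i the total number of 1s. Each pair of columns can share at most one row with both entries 1 (else a 2×2 all-ones block appears), so Σ_i C(r_i, 2) ≤ C(93, 2) = 4278. By convexity Σ_i C(r_i, 2) ≥ 156·C(z/156, 2) = z(z − 156)/(2·156), giving z² − 156z − 156·93·92 ≤ 0 and hence z ≤ (1/2)[156 + √(24336 + 4·1334736)] = (1/2)[156 + √5363280] ≈ (1/2)(156 + 2315.8756) = 1235.9378.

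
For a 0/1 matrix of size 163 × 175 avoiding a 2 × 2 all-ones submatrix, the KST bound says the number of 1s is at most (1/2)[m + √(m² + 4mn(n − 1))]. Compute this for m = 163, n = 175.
z(163, 175; 2, 2) ≤ (1/2)[163 + √(163² + 4·163·175·174)] = (1/2)[163 + √19879969] = 2310.8479

Kővári–Sós–Turán: let r_1, ..., r_163 be the row sums and z = Σ r_i the total number of 1s. Each pair of columns can share at most one row with both entries 1 (else a 2×2 all-ones block appears), so Σ_i C(r_i, 2) ≤ C(175, 2) = 15225. By convexity Σ_i C(r_i, 2) ≥ 163·C(z/163, 2) = z(z − 163)/(2·163), giving z² − 163z − 163·175·174 ≤ 0 and hence z ≤ (1/2)[163 + √(26569 + 4·4963350)] = (1/2)[163 + √19879969] ≈ (1/2)(163 + 4458.6959) = 2310.8479.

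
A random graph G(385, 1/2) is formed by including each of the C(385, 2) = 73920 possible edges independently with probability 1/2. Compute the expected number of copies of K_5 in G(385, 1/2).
E[# K_5] = C(385, 5) · (1/2)^C(5, 2) = 68674865952 / 2^10 = 2146089561/32 = 67065298.78125

For each 5-subset S of vertices (there are C(385, 5) = 68674865952 such S), let X_S = 1 if S induces a K_5 (all C(5, 2) = 10 edges present). Then P(X_S = 1) = (1/2)^10 = 1/1024. By linearity of expectation, E[# K_5] = C(385, 5) · (1/2)^10 = 68674865952 / 1024 = 2146089561/32 = 67065298.78125.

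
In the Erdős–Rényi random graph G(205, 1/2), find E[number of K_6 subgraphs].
E[# K_6] = C(205, 6) · (1/2)^C(6, 2) = 95746959700 / 2^15 = 23936739925/8192 ≈ 2921965.322876

For each 6-subset S of vertices (there are C(205, 6) = 95746959700 such S), let X_S = 1 if S induces a K_6 (all C(6, 2) = 15 edges present). Then P(X_S = 1) = (1/2)^15 = 1/32768. By linearity of expectation, E[# K_6] = C(205, 6) · (1/2)^15 = 95746959700 / 32768 = 23936739925/8192 ≈ 2921965.322876.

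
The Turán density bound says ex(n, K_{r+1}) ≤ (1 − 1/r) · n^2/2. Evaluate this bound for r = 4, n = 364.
Turán density bound = (3/4) · 364^2/2 = 49686

Turán's theorem: ex(n, K_{r+1}) is achieved by the complete r-partite Turán graph T(n, r) with parts as balanced as possible, and is at most (1 − 1/r) · n^2/2. For r = 4, n = 364: the density bound is (3/4) · 132496/2 = 49686. Since 4 ∣ 364, the Turán graph T(364, 4) has parts of equal size 91, and its edge count e(T(364, 4)) = 49686 attains the density bound exactly.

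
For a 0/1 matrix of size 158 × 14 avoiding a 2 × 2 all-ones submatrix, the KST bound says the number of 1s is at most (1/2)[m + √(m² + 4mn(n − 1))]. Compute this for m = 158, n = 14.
z(158, 14; 2, 2) ≤ (1/2)[158 + √(158² + 4·158·14·13)] = (1/2)[158 + √139988] = 266.0749

Kővári–Sós–Turán: let r_1, ..., r_158 be the row sums and z = Σ r_i the total number of 1s. Each pair of columns can share at most one row with both entries 1 (else a 2×2 all-ones block appears), so Σ_i C(r_i, 2) ≤ C(14, 2) = 91. By convexity Σ_i C(r_i, 2) ≥ 158·C(z/158, 2) = z(z − 158)/(2·158), giving z² − 158z − 158·14·13 ≤ 0 and hence z ≤ (1/2)[158 + √(24964 + 4·28756)] = (1/2)[158 + √139988] ≈ (1/2)(158 + 374.1497) = 266.0749.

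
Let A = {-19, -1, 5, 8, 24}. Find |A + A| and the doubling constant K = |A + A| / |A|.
K = |A + A| / |A| = 15/5 = 3

Enumerate A + A = {a + b : a, b ∈ A}. With |A| = 5, there are |A|^2 = 25 ordered sum pairs; collecting distinct values, A + A = {-38, -20, -14, -11, -2, 4, 5, 7, 10, 13, 16, 23, 29, 32, 48}, so |A + A| = 15. Thus K = 15/5 = 3. For comparison, the minimum possible |A + A| over all 5-element sets is 2·5 − 1 = 9 (so min K = 9/5), attained only by arithmetic progressions.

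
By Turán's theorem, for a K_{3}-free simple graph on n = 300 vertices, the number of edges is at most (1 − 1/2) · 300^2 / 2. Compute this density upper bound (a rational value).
Turán density bound = (1/2) · 300^2/2 = 22500

Turán's theorem: ex(n, K_{r+1}) is achieved by the complete r-partite Turán graph T(n, r) with parts as balanced as possible, and is at most (1 − 1/r) · n^2/2. For r = 2, n = 300: the density bound is (1/2) · 90000/2 = 22500. Since 2 ∣ 300, the Turán graph T(300, 2) has parts of equal size 150, and its edge count e(T(300, 2)) = 22500 attains the density bound exactly.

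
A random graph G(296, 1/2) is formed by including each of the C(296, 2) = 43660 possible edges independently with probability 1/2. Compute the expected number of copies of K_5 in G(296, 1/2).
E[# K_5] = C(296, 5) · (1/2)^C(5, 2) = 18303337304 / 2^10 = 2287917163/128 = 17874352.8359375

For each 5-subset S of vertices (there are C(296, 5) = 18303337304 such S), let X_S = 1 if S induces a K_5 (all C(5, 2) = 10 edges present). Then P(X_S = 1) = (1/2)^10 = 1/1024. By linearity of expectation, E[# K_5] = C(296, 5) · (1/2)^10 = 18303337304 / 1024 = 2287917163/128 = 17874352.8359375.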